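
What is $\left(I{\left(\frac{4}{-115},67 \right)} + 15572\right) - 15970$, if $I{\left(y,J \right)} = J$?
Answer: $-331$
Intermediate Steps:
$\left(I{\left(\frac{4}{-115},67 \right)} + 15572\right) - 15970 = \left(67 + 15572\right) - 15970 = 15639 - 15970 = -331$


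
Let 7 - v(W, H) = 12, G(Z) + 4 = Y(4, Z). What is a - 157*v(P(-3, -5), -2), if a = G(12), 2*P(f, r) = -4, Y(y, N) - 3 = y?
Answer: 788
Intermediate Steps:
Y(y, N) = 3 + y
G(Z) = 3 (G(Z) = -4 + (3 + 4) = -4 + 7 = 3)
P(f, r) = -2 (P(f, r) = (½)*(-4) = -2)
v(W, H) = -5 (v(W, H) = 7 - 1*12 = 7 - 12 = -5)
a = 3
a - 157*v(P(-3, -5), -2) = 3 - 157*(-5) = 3 + 785 = 788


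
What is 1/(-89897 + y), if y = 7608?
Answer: -1/82289 ≈ -1.2152e-5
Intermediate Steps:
1/(-89897 + y) = 1/(-89897 + 7608) = 1/(-82289) = -1/82289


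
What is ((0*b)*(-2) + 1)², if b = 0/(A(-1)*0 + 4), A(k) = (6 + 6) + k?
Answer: 1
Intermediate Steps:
A(k) = 12 + k
b = 0 (b = 0/((12 - 1)*0 + 4) = 0/(11*0 + 4) = 0/(0 + 4) = 0/4 = 0*(¼) = 0)
((0*b)*(-2) + 1)² = ((0*0)*(-2) + 1)² = (0*(-2) + 1)² = (0 + 1)² = 1² = 1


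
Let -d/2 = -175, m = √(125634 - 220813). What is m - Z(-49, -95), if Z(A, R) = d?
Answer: -350 + I*√95179 ≈ -350.0 + 308.51*I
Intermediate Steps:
m = I*√95179 (m = √(-95179) = I*√95179 ≈ 308.51*I)
d = 350 (d = -2*(-175) = 350)
Z(A, R) = 350
m - Z(-49, -95) = I*√95179 - 1*350 = I*√95179 - 350 = -350 + I*√95179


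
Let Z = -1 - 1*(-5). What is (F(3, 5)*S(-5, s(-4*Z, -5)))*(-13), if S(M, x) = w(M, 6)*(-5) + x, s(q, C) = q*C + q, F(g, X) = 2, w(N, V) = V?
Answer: -884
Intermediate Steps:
Z = 4 (Z = -1 + 5 = 4)
s(q, C) = q + C*q (s(q, C) = C*q + q = q + C*q)
S(M, x) = -30 + x (S(M, x) = 6*(-5) + x = -30 + x)
(F(3, 5)*S(-5, s(-4*Z, -5)))*(-13) = (2*(-30 + (-4*4)*(1 - 5)))*(-13) = (2*(-30 - 16*(-4)))*(-13) = (2*(-30 + 64))*(-13) = (2*34)*(-13) = 68*(-13) = -884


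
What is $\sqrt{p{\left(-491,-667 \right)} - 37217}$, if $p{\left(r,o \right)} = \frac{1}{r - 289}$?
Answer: $\frac{i \sqrt{5660705895}}{390} \approx 192.92 i$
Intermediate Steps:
$p{\left(r,o \right)} = \frac{1}{-289 + r}$
$\sqrt{p{\left(-491,-667 \right)} - 37217} = \sqrt{\frac{1}{-289 - 491} - 37217} = \sqrt{\frac{1}{-780} - 37217} = \sqrt{- \frac{1}{780} - 37217} = \sqrt{- \frac{29029261}{780}} = \frac{i \sqrt{5660705895}}{390}$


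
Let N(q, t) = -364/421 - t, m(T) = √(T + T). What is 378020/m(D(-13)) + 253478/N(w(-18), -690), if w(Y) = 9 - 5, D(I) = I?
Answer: 53357119/145063 - 189010*I*√26/13 ≈ 367.82 - 74136.0*I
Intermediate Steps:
m(T) = √2*√T (m(T) = √(2*T) = √2*√T)
w(Y) = 4
N(q, t) = -364/421 - t (N(q, t) = -364*1/421 - t = -364/421 - t)
378020/m(D(-13)) + 253478/N(w(-18), -690) = 378020/((√2*√(-13))) + 253478/(-364/421 - 1*(-690)) = 378020/((√2*(I*√13))) + 253478/(-364/421 + 690) = 378020/((I*√26)) + 253478/(290126/421) = 378020*(-I*√26/26) + 253478*(421/290126) = -189010*I*√26/13 + 53357119/145063 = 53357119/145063 - 189010*I*√26/13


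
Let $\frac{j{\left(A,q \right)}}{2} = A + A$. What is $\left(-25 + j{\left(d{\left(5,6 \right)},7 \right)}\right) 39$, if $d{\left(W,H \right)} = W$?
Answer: $-195$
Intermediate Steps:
$j{\left(A,q \right)} = 4 A$ ($j{\left(A,q \right)} = 2 \left(A + A\right) = 2 \cdot 2 A = 4 A$)
$\left(-25 + j{\left(d{\left(5,6 \right)},7 \right)}\right) 39 = \left(-25 + 4 \cdot 5\right) 39 = \left(-25 + 20\right) 39 = \left(-5\right) 39 = -195$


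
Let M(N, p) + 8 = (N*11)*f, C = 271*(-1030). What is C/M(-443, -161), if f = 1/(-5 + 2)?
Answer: -837390/4849 ≈ -172.69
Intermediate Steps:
C = -279130
f = -1/3 (f = 1/(-3) = -1/3 ≈ -0.33333)
M(N, p) = -8 - 11*N/3 (M(N, p) = -8 + (N*11)*(-1/3) = -8 + (11*N)*(-1/3) = -8 - 11*N/3)
C/M(-443, -161) = -279130/(-8 - 11/3*(-443)) = -279130/(-8 + 4873/3) = -279130/4849/3 = -279130*3/4849 = -837390/4849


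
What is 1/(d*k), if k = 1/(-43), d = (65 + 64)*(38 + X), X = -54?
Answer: 1/48 ≈ 0.020833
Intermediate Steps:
d = -2064 (d = (65 + 64)*(38 - 54) = 129*(-16) = -2064)
k = -1/43 ≈ -0.023256
1/(d*k) = 1/(-2064*(-1/43)) = 1/48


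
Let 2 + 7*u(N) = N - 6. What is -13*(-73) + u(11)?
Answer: 6646/7 ≈ 949.43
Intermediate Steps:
u(N) = -8/7 + N/7 (u(N) = -2/7 + (N - 6)/7 = -2/7 + (-6 + N)/7 = -2/7 + (-6/7 + N/7) = -8/7 + N/7)
-13*(-73) + u(11) = -13*(-73) + (-8/7 + (1/7)*11) = 949 + (-8/7 + 11/7) = 949 + 3/7 = 6646/7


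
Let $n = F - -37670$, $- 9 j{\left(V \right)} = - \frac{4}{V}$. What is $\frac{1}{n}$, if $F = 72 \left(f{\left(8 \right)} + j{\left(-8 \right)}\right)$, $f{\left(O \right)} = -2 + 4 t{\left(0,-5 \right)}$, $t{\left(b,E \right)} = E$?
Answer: $\frac{1}{36082} \approx 2.7715 \cdot 10^{-5}$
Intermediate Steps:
$j{\left(V \right)} = \frac{4}{9 V}$ ($j{\left(V \right)} = - \frac{\left(-4\right) \frac{1}{V}}{9} = \frac{4}{9 V}$)
$f{\left(O \right)} = -22$ ($f{\left(O \right)} = -2 + 4 \left(-5\right) = -2 - 20 = -22$)
$F = -1588$ ($F = 72 \left(-22 + \frac{4}{9 \left(-8\right)}\right) = 72 \left(-22 + \frac{4}{9} \left(- \frac{1}{8}\right)\right) = 72 \left(-22 - \frac{1}{18}\right) = 72 \left(- \frac{397}{18}\right) = -1588$)
$n = 36082$ ($n = -1588 - -37670 = -1588 + 37670 = 36082$)
$\frac{1}{n} = \frac{1}{36082}$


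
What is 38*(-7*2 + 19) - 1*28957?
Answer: -28767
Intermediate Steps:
38*(-7*2 + 19) - 1*28957 = 38*(-14 + 19) - 28957 = 38*5 - 28957 = 190 - 28957 = -28767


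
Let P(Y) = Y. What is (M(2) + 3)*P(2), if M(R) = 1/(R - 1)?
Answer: 8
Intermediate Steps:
M(R) = 1/(-1 + R)
(M(2) + 3)*P(2) = (1/(-1 + 2) + 3)*2 = (1/1 + 3)*2 = (1 + 3)*2 = 4*2 = 8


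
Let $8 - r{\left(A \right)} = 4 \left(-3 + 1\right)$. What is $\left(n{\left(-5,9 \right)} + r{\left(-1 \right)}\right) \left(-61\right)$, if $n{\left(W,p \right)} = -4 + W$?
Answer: $-427$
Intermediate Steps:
$r{\left(A \right)} = 16$ ($r{\left(A \right)} = 8 - 4 \left(-3 + 1\right) = 8 - 4 \left(-2\right) = 8 - -8 = 8 + 8 = 16$)
$\left(n{\left(-5,9 \right)} + r{\left(-1 \right)}\right) \left(-61\right) = \left(\left(-4 - 5\right) + 16\right) \left(-61\right) = \left(-9 + 16\right) \left(-61\right) = 7 \left(-61\right) = -427$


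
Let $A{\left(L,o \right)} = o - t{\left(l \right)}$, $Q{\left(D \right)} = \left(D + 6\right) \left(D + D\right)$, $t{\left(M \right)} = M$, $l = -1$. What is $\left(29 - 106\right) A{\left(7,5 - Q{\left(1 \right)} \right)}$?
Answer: $616$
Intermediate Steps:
$Q{\left(D \right)} = 2 D \left(6 + D\right)$ ($Q{\left(D \right)} = \left(6 + D\right) 2 D = 2 D \left(6 + D\right)$)
$A{\left(L,o \right)} = 1 + o$ ($A{\left(L,o \right)} = o - -1 = o + 1 = 1 + o$)
$\left(29 - 106\right) A{\left(7,5 - Q{\left(1 \right)} \right)} = \left(29 - 106\right) \left(1 + \left(5 - 2 \cdot 1 \left(6 + 1\right)\right)\right) = - 77 \left(1 + \left(5 - 2 \cdot 1 \cdot 7\right)\right) = - 77 \left(1 + \left(5 - 14\right)\right) = - 77 \left(1 - 9\right) = \left(-77\right) \left(-8\right) = 616$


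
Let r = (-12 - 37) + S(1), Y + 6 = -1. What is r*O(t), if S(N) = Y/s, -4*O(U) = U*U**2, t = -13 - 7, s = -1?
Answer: -84000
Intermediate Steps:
t = -20
Y = -7 (Y = -6 - 1 = -7)
O(U) = -U**3/4 (O(U) = -U*U**2/4 = -U**3/4)
S(N) = 7 (S(N) = -7/(-1) = -7*(-1) = 7)
r = -42 (r = (-12 - 37) + 7 = -49 + 7 = -42)
r*O(t) = -(-21)*(-20)**3/2 = -(-21)*(-8000)/2 = -42*2000 = -84000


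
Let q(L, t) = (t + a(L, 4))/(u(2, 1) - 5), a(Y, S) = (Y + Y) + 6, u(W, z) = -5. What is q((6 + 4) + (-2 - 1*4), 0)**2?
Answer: 49/25 ≈ 1.9600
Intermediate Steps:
a(Y, S) = 6 + 2*Y (a(Y, S) = 2*Y + 6 = 6 + 2*Y)
q(L, t) = -3/5 - L/5 - t/10 (q(L, t) = (t + (6 + 2*L))/(-5 - 5) = (6 + t + 2*L)/(-10) = (6 + t + 2*L)*(-1/10) = -3/5 - L/5 - t/10)
q((6 + 4) + (-2 - 1*4), 0)**2 = (-3/5 - ((6 + 4) + (-2 - 1*4))/5 - 1/10*0)**2 = (-3/5 - (10 + (-2 - 4))/5 + 0)**2 = (-3/5 - (10 - 6)/5 + 0)**2 = (-3/5 - 1/5*4 + 0)**2 = (-3/5 - 4/5 + 0)**2 = (-7/5)**2 = 49/25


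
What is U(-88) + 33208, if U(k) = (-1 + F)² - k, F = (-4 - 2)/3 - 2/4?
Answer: 133233/4 ≈ 33308.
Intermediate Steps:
F = -5/2 (F = -6*⅓ - 2*¼ = -2 - ½ = -5/2 ≈ -2.5000)
U(k) = 49/4 - k (U(k) = (-1 - 5/2)² - k = (-7/2)² - k = 49/4 - k)
U(-88) + 33208 = (49/4 - 1*(-88)) + 33208 = (49/4 + 88) + 33208 = 401/4 + 33208 = 133233/4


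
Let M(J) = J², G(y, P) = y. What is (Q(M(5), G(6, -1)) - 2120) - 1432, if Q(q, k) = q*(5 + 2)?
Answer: -3377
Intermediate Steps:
Q(q, k) = 7*q (Q(q, k) = q*7 = 7*q)
(Q(M(5), G(6, -1)) - 2120) - 1432 = (7*5² - 2120) - 1432 = (7*25 - 2120) - 1432 = (175 - 2120) - 1432 = -1945 - 1432 = -3377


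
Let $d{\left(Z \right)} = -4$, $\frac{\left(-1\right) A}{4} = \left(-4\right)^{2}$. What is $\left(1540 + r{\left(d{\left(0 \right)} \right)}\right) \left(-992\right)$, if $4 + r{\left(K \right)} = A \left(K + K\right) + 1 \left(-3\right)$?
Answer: $-2028640$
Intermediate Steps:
$A = -64$ ($A = - 4 \left(-4\right)^{2} = \left(-4\right) 16 = -64$)
$r{\left(K \right)} = -7 - 128 K$ ($r{\left(K \right)} = -4 - \left(3 + 64 \left(K + K\right)\right) = -4 - \left(3 + 64 \cdot 2 K\right) = -4 - \left(3 + 128 K\right) = -7 - 128 K$)
$\left(1540 + r{\left(d{\left(0 \right)} \right)}\right) \left(-992\right) = \left(1540 - -505\right) \left(-992\right) = \left(1540 + \left(-7 + 512\right)\right) \left(-992\right) = \left(1540 + 505\right) \left(-992\right) = 2045 \left(-992\right) = -2028640$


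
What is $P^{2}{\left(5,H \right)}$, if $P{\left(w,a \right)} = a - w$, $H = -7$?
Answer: $144$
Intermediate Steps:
$P^{2}{\left(5,H \right)} = \left(-7 - 5\right)^{2} = \left(-12\right)^{2} = 144$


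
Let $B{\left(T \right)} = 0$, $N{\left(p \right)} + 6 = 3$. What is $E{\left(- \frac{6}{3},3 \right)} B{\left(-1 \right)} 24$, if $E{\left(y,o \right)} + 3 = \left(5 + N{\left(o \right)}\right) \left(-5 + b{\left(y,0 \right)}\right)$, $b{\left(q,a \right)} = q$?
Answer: $0$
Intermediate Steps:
$N{\left(p \right)} = -3$ ($N{\left(p \right)} = -6 + 3 = -3$)
$E{\left(y,o \right)} = -13 + 2 y$ ($E{\left(y,o \right)} = -3 + \left(5 - 3\right) \left(-5 + y\right) = -3 + 2 \left(-5 + y\right) = -3 + \left(-10 + 2 y\right) = -13 + 2 y$)
$E{\left(- \frac{6}{3},3 \right)} B{\left(-1 \right)} 24 = \left(-13 + 2 \left(- \frac{6}{3}\right)\right) 0 \cdot 24 = \left(-13 + 2 \left(\left(-6\right) \frac{1}{3}\right)\right) 0 \cdot 24 = \left(-13 + 2 \left(-2\right)\right) 0 \cdot 24 = \left(-13 - 4\right) 0 \cdot 24 = \left(-17\right) 0 \cdot 24 = 0 \cdot 24 = 0$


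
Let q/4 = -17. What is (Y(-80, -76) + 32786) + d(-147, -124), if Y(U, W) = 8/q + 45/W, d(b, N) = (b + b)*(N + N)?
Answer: 136560899/1292 ≈ 1.0570e+5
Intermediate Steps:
q = -68 (q = 4*(-17) = -68)
d(b, N) = 4*N*b (d(b, N) = (2*b)*(2*N) = 4*N*b)
Y(U, W) = -2/17 + 45/W (Y(U, W) = 8/(-68) + 45/W = 8*(-1/68) + 45/W = -2/17 + 45/W)
(Y(-80, -76) + 32786) + d(-147, -124) = ((-2/17 + 45/(-76)) + 32786) + 4*(-124)*(-147) = ((-2/17 + 45*(-1/76)) + 32786) + 72912 = ((-2/17 - 45/76) + 32786) + 72912 = (-917/1292 + 32786) + 72912 = 42358595/1292 + 72912 = 136560899/1292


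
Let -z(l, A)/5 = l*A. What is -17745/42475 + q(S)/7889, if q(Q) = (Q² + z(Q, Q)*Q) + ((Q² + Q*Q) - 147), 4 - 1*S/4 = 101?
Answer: 2484817650214/67017055 ≈ 37077.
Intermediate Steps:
z(l, A) = -5*A*l (z(l, A) = -5*l*A = -5*A*l)
S = -388 (S = 16 - 4*101 = 16 - 404 = -388)
q(Q) = -147 - 5*Q³ + 3*Q² (q(Q) = (Q² + (-5*Q*Q)*Q) + ((Q² + Q*Q) - 147) = (Q² + (-5*Q²)*Q) + ((Q² + Q²) - 147) = (Q² - 5*Q³) + (2*Q² - 147) = (Q² - 5*Q³) + (-147 + 2*Q²) = -147 - 5*Q³ + 3*Q²)
-17745/42475 + q(S)/7889 = -17745/42475 + (-147 - 5*(-388)³ + 3*(-388)²)/7889 = -17745*1/42475 + (-147 - 5*(-58411072) + 3*150544)*(1/7889) = -3549/8495 + (-147 + 292055360 + 451632)*(1/7889) = -3549/8495 + 292506845*(1/7889) = -3549/8495 + 292506845/7889 = 2484817650214/67017055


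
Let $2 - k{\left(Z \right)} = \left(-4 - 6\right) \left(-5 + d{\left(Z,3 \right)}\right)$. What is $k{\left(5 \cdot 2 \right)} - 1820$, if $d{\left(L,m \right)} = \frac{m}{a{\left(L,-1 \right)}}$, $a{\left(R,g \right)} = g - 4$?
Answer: $-1874$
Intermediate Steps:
$a{\left(R,g \right)} = -4 + g$
$d{\left(L,m \right)} = - \frac{m}{5}$ ($d{\left(L,m \right)} = \frac{m}{-4 - 1} = \frac{m}{-5} = m \left(- \frac{1}{5}\right) = - \frac{m}{5}$)
$k{\left(Z \right)} = -54$ ($k{\left(Z \right)} = 2 - \left(-4 - 6\right) \left(-5 - \frac{3}{5}\right) = 2 - - 10 \left(-5 - \frac{3}{5}\right) = 2 - \left(-10\right) \left(- \frac{28}{5}\right) = 2 - 56 = -54$)
$k{\left(5 \cdot 2 \right)} - 1820 = -54 - 1820 = -1874$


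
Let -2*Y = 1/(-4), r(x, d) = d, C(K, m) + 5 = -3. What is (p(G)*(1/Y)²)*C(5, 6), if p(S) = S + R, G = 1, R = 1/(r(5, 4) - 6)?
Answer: -256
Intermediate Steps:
C(K, m) = -8 (C(K, m) = -5 - 3 = -8)
R = -½ (R = 1/(4 - 6) = 1/(-2) = -½ ≈ -0.50000)
Y = ⅛ (Y = -½/(-4) = -½*(-¼) = ⅛ ≈ 0.12500)
p(S) = -½ + S (p(S) = S - ½ = -½ + S)
(p(G)*(1/Y)²)*C(5, 6) = ((-½ + 1)*(1/(⅛))²)*(-8) = ((½)*8²)*(-8) = ((½)*64)*(-8) = 32*(-8) = -256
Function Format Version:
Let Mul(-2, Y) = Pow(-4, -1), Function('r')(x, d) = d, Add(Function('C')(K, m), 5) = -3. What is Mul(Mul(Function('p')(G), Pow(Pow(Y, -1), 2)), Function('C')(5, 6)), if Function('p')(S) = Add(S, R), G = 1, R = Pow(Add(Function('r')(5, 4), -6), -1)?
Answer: -256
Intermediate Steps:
Function('C')(K, m) = -8 (Function('C')(K, m) = Add(-5, -3) = -8)
R = Rational(-1, 2) (R = Pow(Add(4, -6), -1) = Pow(-2, -1) = Rational(-1, 2) ≈ -0.50000)
Y = Rational(1, 8) (Y = Mul(Rational(-1, 2), Pow(-4, -1)) = Mul(Rational(-1, 2), Rational(-1, 4)) = Rational(1, 8) ≈ 0.12500)
Function('p')(S) = Add(Rational(-1, 2), S) (Function('p')(S) = Add(S, Rational(-1, 2)) = Add(Rational(-1, 2), S))
Mul(Mul(Function('p')(G), Pow(Pow(Y, -1), 2)), Function('C')(5, 6)) = Mul(Mul(Add(Rational(-1, 2), 1), Pow(Pow(Rational(1, 8), -1), 2)), -8) = Mul(Mul(Rational(1, 2), Pow(8, 2)), -8) = Mul(Mul(Rational(1, 2), 64), -8) = Mul(32, -8) = -256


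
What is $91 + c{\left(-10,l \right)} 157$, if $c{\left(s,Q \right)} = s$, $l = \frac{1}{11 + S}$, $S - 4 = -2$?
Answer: $-1479$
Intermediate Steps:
$S = 2$ ($S = 4 - 2 = 2$)
$l = \frac{1}{13}$ ($l = \frac{1}{11 + 2} = \frac{1}{13} \approx 0.076923$)
$91 + c{\left(-10,l \right)} 157 = 91 - 1570 = -1479$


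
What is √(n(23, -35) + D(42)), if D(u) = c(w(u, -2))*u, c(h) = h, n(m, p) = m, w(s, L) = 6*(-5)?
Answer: I*√1237 ≈ 35.171*I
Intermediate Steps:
w(s, L) = -30
D(u) = -30*u
√(n(23, -35) + D(42)) = √(23 - 30*42) = √(23 - 1260) = √(-1237) = I*√1237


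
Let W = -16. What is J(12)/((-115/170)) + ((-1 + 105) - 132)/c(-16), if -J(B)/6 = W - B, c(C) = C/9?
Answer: -21399/92 ≈ -232.60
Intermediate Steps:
c(C) = C/9 (c(C) = C*(⅑) = C/9)
J(B) = 96 + 6*B (J(B) = -6*(-16 - B) = 96 + 6*B)
J(12)/((-115/170)) + ((-1 + 105) - 132)/c(-16) = (96 + 6*12)/((-115/170)) + ((-1 + 105) - 132)/(((⅑)*(-16))) = (96 + 72)/((-115*1/170)) + (104 - 132)/(-16/9) = 168/(-23/34) - 28*(-9/16) = 168*(-34/23) + 63/4 = -5712/23 + 63/4 = -21399/92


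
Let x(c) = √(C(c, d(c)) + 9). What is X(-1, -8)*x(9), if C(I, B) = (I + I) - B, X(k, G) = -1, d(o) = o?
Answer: -3*√2 ≈ -4.2426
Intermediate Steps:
C(I, B) = -B + 2*I (C(I, B) = 2*I - B = -B + 2*I)
x(c) = √(9 + c) (x(c) = √((-c + 2*c) + 9) = √(c + 9) = √(9 + c))
X(-1, -8)*x(9) = -√(9 + 9) = -√18 = -3*√2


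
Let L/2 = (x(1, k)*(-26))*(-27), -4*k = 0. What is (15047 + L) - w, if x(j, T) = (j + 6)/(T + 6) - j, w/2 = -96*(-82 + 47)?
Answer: 8561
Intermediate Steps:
k = 0 (k = -¼*0 = 0)
w = 6720 (w = 2*(-96*(-82 + 47)) = 2*(-96*(-35)) = 2*3360 = 6720)
x(j, T) = -j + (6 + j)/(6 + T) (x(j, T) = (6 + j)/(6 + T) - j = -j + (6 + j)/(6 + T))
L = 234 (L = 2*((((6 - 5*1 - 1*0*1)/(6 + 0))*(-26))*(-27)) = 2*((((6 - 5 + 0)/6)*(-26))*(-27)) = 2*((((⅙)*1)*(-26))*(-27)) = 2*(((⅙)*(-26))*(-27)) = 2*(-13/3*(-27)) = 2*117 = 234)
(15047 + L) - w = (15047 + 234) - 1*6720 = 15281 - 6720 = 8561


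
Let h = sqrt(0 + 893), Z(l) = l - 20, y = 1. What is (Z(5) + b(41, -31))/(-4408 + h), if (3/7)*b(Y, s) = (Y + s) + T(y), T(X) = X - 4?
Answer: -928/3067827 - 4*sqrt(893)/58288713 ≈ -0.00030454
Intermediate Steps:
Z(l) = -20 + l
T(X) = -4 + X
h = sqrt(893) ≈ 29.883
b(Y, s) = -7 + 7*Y/3 + 7*s/3 (b(Y, s) = 7*((Y + s) + (-4 + 1))/3 = 7*((Y + s) - 3)/3 = 7*(-3 + Y + s)/3 = -7 + 7*Y/3 + 7*s/3)
(Z(5) + b(41, -31))/(-4408 + h) = ((-20 + 5) + (-7 + (7/3)*41 + (7/3)*(-31)))/(-4408 + sqrt(893)) = (-15 + (-7 + 287/3 - 217/3))/(-4408 + sqrt(893)) = (-15 + 49/3)/(-4408 + sqrt(893)) = 4/(3*(-4408 + sqrt(893)))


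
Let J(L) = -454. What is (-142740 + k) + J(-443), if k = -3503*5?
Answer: -160709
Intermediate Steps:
k = -17515
(-142740 + k) + J(-443) = (-142740 - 17515) - 454 = -160255 - 454 = -160709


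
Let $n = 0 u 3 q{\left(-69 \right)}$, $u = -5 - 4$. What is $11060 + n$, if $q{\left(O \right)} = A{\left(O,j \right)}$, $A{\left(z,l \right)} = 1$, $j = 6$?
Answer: $11060$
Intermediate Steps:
$u = -9$
$q{\left(O \right)} = 1$
$n = 0$ ($n = 0 \left(-9\right) 3 \cdot 1 = 0 \cdot 3 \cdot 1 = 0 \cdot 1 = 0$)
$11060 + n = 11060 + 0 = 11060$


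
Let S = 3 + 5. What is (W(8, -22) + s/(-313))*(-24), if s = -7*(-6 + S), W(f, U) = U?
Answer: 164928/313 ≈ 526.93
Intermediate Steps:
S = 8
s = -14 (s = -7*(-6 + 8) = -7*2 = -14)
(W(8, -22) + s/(-313))*(-24) = (-22 - 14/(-313))*(-24) = (-22 - 14*(-1/313))*(-24) = (-22 + 14/313)*(-24) = -6872/313*(-24) = 164928/313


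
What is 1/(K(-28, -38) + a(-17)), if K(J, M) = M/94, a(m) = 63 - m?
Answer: 47/3741 ≈ 0.012563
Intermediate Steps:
K(J, M) = M/94 (K(J, M) = M*(1/94) = M/94)
1/(K(-28, -38) + a(-17)) = 1/((1/94)*(-38) + (63 - 1*(-17))) = 1/(-19/47 + (63 + 17)) = 1/(-19/47 + 80) = 1/(3741/47) = 47/3741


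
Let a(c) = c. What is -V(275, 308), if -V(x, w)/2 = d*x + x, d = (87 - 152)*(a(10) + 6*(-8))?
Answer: 1359050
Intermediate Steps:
d = 2470 (d = (87 - 152)*(10 + 6*(-8)) = -65*(10 - 48) = -65*(-38) = 2470)
V(x, w) = -4942*x (V(x, w) = -2*(2470*x + x) = -4942*x)
-V(275, 308) = -(-4942)*275 = -1*(-1359050) = 1359050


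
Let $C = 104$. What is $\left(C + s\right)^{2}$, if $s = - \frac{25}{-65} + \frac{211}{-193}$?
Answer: $\frac{67162868964}{6295081} \approx 10669.0$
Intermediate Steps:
$s = - \frac{1778}{2509}$ ($s = \left(-25\right) \left(- \frac{1}{65}\right) + 211 \left(- \frac{1}{193}\right) = \frac{5}{13} - \frac{211}{193} = - \frac{1778}{2509} \approx -0.70865$)
$\left(C + s\right)^{2} = \left(104 - \frac{1778}{2509}\right)^{2} = \left(\frac{259158}{2509}\right)^{2} = \frac{67162868964}{6295081}$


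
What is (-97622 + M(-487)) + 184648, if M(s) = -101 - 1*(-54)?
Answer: 86979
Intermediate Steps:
M(s) = -47 (M(s) = -101 + 54 = -47)
(-97622 + M(-487)) + 184648 = (-97622 - 47) + 184648 = -97669 + 184648 = 86979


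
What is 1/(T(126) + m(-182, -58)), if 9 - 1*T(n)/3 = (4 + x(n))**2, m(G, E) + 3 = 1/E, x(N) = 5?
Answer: -58/12703 ≈ -0.0045658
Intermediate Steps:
m(G, E) = -3 + 1/E
T(n) = -216 (T(n) = 27 - 3*(4 + 5)**2 = 27 - 3*9**2 = 27 - 3*81 = 27 - 243 = -216)
1/(T(126) + m(-182, -58)) = 1/(-216 + (-3 + 1/(-58))) = 1/(-216 + (-3 - 1/58)) = 1/(-216 - 175/58) = 1/(-12703/58) = -58/12703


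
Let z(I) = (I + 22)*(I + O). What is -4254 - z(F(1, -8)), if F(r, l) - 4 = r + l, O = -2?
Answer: -4159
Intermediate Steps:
F(r, l) = 4 + l + r (F(r, l) = 4 + (r + l) = 4 + (l + r) = 4 + l + r)
z(I) = (-2 + I)*(22 + I) (z(I) = (I + 22)*(I - 2) = (22 + I)*(-2 + I) = (-2 + I)*(22 + I))
-4254 - z(F(1, -8)) = -4254 - (-44 + (4 - 8 + 1)² + 20*(4 - 8 + 1)) = -4254 - (-44 + (-3)² + 20*(-3)) = -4254 - (-44 + 9 - 60) = -4254 - 1*(-95) = -4254 + 95 = -4159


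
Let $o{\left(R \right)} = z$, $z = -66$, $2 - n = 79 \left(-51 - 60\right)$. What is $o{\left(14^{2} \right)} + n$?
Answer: $8705$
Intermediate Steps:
$n = 8771$ ($n = 2 - 79 \left(-51 - 60\right) = 2 - 79 \left(-111\right) = 2 - -8769 = 2 + 8769 = 8771$)
$o{\left(R \right)} = -66$
$o{\left(14^{2} \right)} + n = -66 + 8771 = 8705$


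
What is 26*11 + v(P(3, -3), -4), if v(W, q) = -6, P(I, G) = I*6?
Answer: 280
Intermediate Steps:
P(I, G) = 6*I
26*11 + v(P(3, -3), -4) = 26*11 - 6 = 286 - 6 = 280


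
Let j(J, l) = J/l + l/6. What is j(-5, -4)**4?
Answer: 2401/20736 ≈ 0.11579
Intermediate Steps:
j(J, l) = l/6 + J/l (j(J, l) = J/l + l*(1/6) = J/l + l/6 = l/6 + J/l)
j(-5, -4)**4 = ((1/6)*(-4) - 5/(-4))**4 = (-2/3 - 5*(-1/4))**4 = (-2/3 + 5/4)**4 = (7/12)**4 = 2401/20736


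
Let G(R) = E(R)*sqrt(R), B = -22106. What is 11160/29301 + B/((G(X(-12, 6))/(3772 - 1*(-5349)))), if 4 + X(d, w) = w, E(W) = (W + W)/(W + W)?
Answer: 3720/9767 - 100814413*sqrt(2) ≈ -1.4257e+8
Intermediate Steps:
E(W) = 1 (E(W) = (2*W)/((2*W)) = (2*W)*(1/(2*W)) = 1)
X(d, w) = -4 + w
G(R) = sqrt(R) (G(R) = 1*sqrt(R) = sqrt(R))
11160/29301 + B/((G(X(-12, 6))/(3772 - 1*(-5349)))) = 11160/29301 - 22106*(3772 - 1*(-5349))/sqrt(-4 + 6) = 11160*(1/29301) - 22106*sqrt(2)*(3772 + 5349)/2 = 3720/9767 - 22106*9121*sqrt(2)/2 = 3720/9767 - 100814413*sqrt(2)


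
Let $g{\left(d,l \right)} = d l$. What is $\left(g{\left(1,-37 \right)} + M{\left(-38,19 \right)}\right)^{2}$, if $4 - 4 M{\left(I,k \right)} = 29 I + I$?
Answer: $62001$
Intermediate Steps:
$M{\left(I,k \right)} = 1 - \frac{15 I}{2}$ ($M{\left(I,k \right)} = 1 - \frac{29 I + I}{4} = 1 - \frac{30 I}{4} = 1 - \frac{15 I}{2}$)
$\left(g{\left(1,-37 \right)} + M{\left(-38,19 \right)}\right)^{2} = \left(1 \left(-37\right) + \left(1 - -285\right)\right)^{2} = \left(-37 + \left(1 + 285\right)\right)^{2} = \left(-37 + 286\right)^{2} = 249^{2} = 62001$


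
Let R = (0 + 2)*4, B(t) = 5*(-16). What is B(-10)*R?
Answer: -640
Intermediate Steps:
B(t) = -80
R = 8 (R = 2*4 = 8)
B(-10)*R = -80*8 = -640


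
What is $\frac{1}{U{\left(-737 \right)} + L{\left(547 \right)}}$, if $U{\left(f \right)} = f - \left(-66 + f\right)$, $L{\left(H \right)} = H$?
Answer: $\frac{1}{613} \approx 0.0016313$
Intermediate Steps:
$U{\left(f \right)} = 66$
$\frac{1}{U{\left(-737 \right)} + L{\left(547 \right)}} = \frac{1}{66 + 547} = \frac{1}{613}$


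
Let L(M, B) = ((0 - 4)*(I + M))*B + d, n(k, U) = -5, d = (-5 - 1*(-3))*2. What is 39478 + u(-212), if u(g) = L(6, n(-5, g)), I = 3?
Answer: 39654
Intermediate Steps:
d = -4 (d = (-5 + 3)*2 = -2*2 = -4)
L(M, B) = -4 + B*(-12 - 4*M) (L(M, B) = ((0 - 4)*(3 + M))*B - 4 = (-4*(3 + M))*B - 4 = (-12 - 4*M)*B - 4 = B*(-12 - 4*M) - 4 = -4 + B*(-12 - 4*M))
u(g) = 176 (u(g) = -4 - 12*(-5) - 4*(-5)*6 = -4 + 60 + 120 = 176)
39478 + u(-212) = 39478 + 176 = 39654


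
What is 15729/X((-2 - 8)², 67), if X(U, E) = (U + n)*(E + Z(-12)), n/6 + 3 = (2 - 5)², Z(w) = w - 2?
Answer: 15729/7208 ≈ 2.1822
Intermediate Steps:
Z(w) = -2 + w
n = 36 (n = -18 + 6*(2 - 5)² = -18 + 6*(-3)² = -18 + 6*9 = -18 + 54 = 36)
X(U, E) = (-14 + E)*(36 + U) (X(U, E) = (U + 36)*(E + (-2 - 12)) = (36 + U)*(E - 14) = (36 + U)*(-14 + E) = (-14 + E)*(36 + U))
15729/X((-2 - 8)², 67) = 15729/(-504 - 14*(-2 - 8)² + 36*67 + 67*(-2 - 8)²) = 15729/(-504 - 14*(-10)² + 2412 + 67*(-10)²) = 15729/(-504 - 14*100 + 2412 + 67*100) = 15729/(-504 - 1400 + 2412 + 6700) = 15729/7208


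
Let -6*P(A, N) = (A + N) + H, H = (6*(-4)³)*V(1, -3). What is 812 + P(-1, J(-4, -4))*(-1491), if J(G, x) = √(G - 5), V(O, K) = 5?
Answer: -953113/2 + 1491*I/2 ≈ -4.7656e+5 + 745.5*I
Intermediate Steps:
J(G, x) = √(-5 + G)
H = -1920 (H = (6*(-4)³)*5 = (6*(-64))*5 = -384*5 = -1920)
P(A, N) = 320 - A/6 - N/6 (P(A, N) = -((A + N) - 1920)/6 = -(-1920 + A + N)/6 = 320 - A/6 - N/6)
812 + P(-1, J(-4, -4))*(-1491) = 812 + (320 - ⅙*(-1) - √(-5 - 4)/6)*(-1491) = 812 + (320 + ⅙ - I/2)*(-1491) = 812 + (1921/6 - I/2)*(-1491) = 812 + (-954737/2 + 1491*I/2) = -953113/2 + 1491*I/2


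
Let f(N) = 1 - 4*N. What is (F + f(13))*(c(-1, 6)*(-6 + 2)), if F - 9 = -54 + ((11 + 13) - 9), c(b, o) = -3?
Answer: -972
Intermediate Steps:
F = -30 (F = 9 + (-54 + ((11 + 13) - 9)) = 9 + (-54 + (24 - 9)) = 9 + (-54 + 15) = 9 - 39 = -30)
(F + f(13))*(c(-1, 6)*(-6 + 2)) = (-30 + (1 - 4*13))*(-3*(-6 + 2)) = (-30 + (1 - 52))*(-3*(-4)) = (-30 - 51)*12 = -81*12 = -972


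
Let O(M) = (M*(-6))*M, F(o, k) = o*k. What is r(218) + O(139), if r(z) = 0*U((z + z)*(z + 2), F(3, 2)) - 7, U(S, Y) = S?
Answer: -115933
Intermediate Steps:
F(o, k) = k*o
O(M) = -6*M² (O(M) = (-6*M)*M = -6*M²)
r(z) = -7 (r(z) = 0*((z + z)*(z + 2)) - 7 = 0*((2*z)*(2 + z)) - 7 = 0*(2*z*(2 + z)) - 7 = 0 - 7 = -7)
r(218) + O(139) = -7 - 6*139² = -7 - 6*19321 = -7 - 115926 = -115933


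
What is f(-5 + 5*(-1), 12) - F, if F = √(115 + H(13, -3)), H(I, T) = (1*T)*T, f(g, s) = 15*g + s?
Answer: -138 - 2*√31 ≈ -149.14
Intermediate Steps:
f(g, s) = s + 15*g
H(I, T) = T² (H(I, T) = T*T = T²)
F = 2*√31 (F = √(115 + (-3)²) = √(115 + 9) = √124 = 2*√31 ≈ 11.136)
f(-5 + 5*(-1), 12) - F = (12 + 15*(-5 + 5*(-1))) - 2*√31 = (12 + 15*(-5 - 5)) - 2*√31 = (12 + 15*(-10)) - 2*√31 = (12 - 150) - 2*√31 = -138 - 2*√31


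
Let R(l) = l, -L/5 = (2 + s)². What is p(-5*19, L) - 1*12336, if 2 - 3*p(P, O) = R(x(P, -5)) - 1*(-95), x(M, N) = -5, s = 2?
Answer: -37096/3 ≈ -12365.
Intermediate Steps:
L = -80 (L = -5*(2 + 2)² = -5*4² = -5*16 = -80)
p(P, O) = -88/3 (p(P, O) = ⅔ - (-5 - 1*(-95))/3 = ⅔ - (-5 + 95)/3 = ⅔ - ⅓*90 = ⅔ - 30 = -88/3)
p(-5*19, L) - 1*12336 = -88/3 - 1*12336 = -88/3 - 12336 = -37096/3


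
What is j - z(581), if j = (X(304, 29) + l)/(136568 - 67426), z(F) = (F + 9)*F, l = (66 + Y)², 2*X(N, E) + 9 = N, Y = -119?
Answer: -47402366447/138284 ≈ -3.4279e+5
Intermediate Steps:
X(N, E) = -9/2 + N/2
l = 2809 (l = (66 - 119)² = (-53)² = 2809)
z(F) = F*(9 + F) (z(F) = (9 + F)*F = F*(9 + F))
j = 5913/138284 (j = ((-9/2 + (½)*304) + 2809)/(136568 - 67426) = ((-9/2 + 152) + 2809)/69142 = (295/2 + 2809)*(1/69142) = (5913/2)*(1/69142) = 5913/138284 ≈ 0.042760)
j - z(581) = 5913/138284 - 581*(9 + 581) = 5913/138284 - 581*590 = 5913/138284 - 1*342790 = 5913/138284 - 342790 = -47402366447/138284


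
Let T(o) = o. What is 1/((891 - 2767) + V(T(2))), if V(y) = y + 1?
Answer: -1/1873 ≈ -0.00053390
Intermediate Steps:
V(y) = 1 + y
1/((891 - 2767) + V(T(2))) = 1/((891 - 2767) + (1 + 2)) = 1/(-1876 + 3) = 1/(-1873) = -1/1873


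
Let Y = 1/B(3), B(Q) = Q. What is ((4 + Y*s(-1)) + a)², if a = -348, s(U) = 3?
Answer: 117649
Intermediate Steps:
Y = ⅓ (Y = 1/3 = ⅓ ≈ 0.33333)
((4 + Y*s(-1)) + a)² = ((4 + (⅓)*3) - 348)² = ((4 + 1) - 348)² = (5 - 348)² = (-343)² = 117649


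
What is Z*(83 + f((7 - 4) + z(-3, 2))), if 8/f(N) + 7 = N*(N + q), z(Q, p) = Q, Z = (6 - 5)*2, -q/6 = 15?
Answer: 1146/7 ≈ 163.71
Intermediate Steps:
q = -90 (q = -6*15 = -90)
Z = 2 (Z = 1*2 = 2)
f(N) = 8/(-7 + N*(-90 + N)) (f(N) = 8/(-7 + N*(N - 90)) = 8/(-7 + N*(-90 + N)))
Z*(83 + f((7 - 4) + z(-3, 2))) = 2*(83 + 8/(-7 + ((7 - 4) - 3)² - 90*((7 - 4) - 3))) = 2*(83 + 8/(-7 + (3 - 3)² - 90*(3 - 3))) = 2*(83 + 8/(-7 + 0² - 90*0)) = 2*(83 + 8/(-7 + 0 + 0)) = 2*(83 + 8/(-7)) = 2*(83 + 8*(-⅐)) = 2*(83 - 8/7) = 2*(573/7) = 1146/7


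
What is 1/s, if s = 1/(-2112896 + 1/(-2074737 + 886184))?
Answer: -2511288879489/1188553 ≈ -2.1129e+6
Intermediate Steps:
s = -1188553/2511288879489 (s = 1/(-2112896 + 1/(-1188553)) = 1/(-2112896 - 1/1188553) = 1/(-2511288879489/1188553) = -1188553/2511288879489 ≈ -4.7328e-7)
1/s = 1/(-1188553/2511288879489) = -2511288879489/1188553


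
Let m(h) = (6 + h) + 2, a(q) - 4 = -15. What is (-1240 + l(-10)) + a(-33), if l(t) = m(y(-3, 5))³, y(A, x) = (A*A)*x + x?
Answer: 193861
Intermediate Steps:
y(A, x) = x + x*A² (y(A, x) = A²*x + x = x*A² + x = x + x*A²)
a(q) = -11 (a(q) = 4 - 15 = -11)
m(h) = 8 + h
l(t) = 195112 (l(t) = (8 + 5*(1 + (-3)²))³ = (8 + 5*(1 + 9))³ = (8 + 5*10)³ = (8 + 50)³ = 58³ = 195112)
(-1240 + l(-10)) + a(-33) = (-1240 + 195112) - 11 = 193872 - 11 = 193861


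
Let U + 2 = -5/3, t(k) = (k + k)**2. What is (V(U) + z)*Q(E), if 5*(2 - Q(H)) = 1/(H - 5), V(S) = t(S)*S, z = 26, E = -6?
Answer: -171014/495 ≈ -345.48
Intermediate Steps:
t(k) = 4*k**2 (t(k) = (2*k)**2 = 4*k**2)
U = -11/3 (U = -2 - 5/3 = -11/3 ≈ -3.6667)
V(S) = 4*S**3 (V(S) = (4*S**2)*S = 4*S**3)
Q(H) = 2 - 1/(5*(-5 + H)) (Q(H) = 2 - 1/(5*(H - 5)) = 2 - 1/(5*(-5 + H)))
(V(U) + z)*Q(E) = (4*(-11/3)**3 + 26)*((-51 + 10*(-6))/(5*(-5 - 6))) = (4*(-1331/27) + 26)*((1/5)*(-51 - 60)/(-11)) = (-5324/27 + 26)*((1/5)*(-1/11)*(-111)) = -4622/27*111/55 = -171014/495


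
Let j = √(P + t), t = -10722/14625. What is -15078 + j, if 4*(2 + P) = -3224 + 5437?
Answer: -15078 + √2093340405/1950 ≈ -15055.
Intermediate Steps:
t = -3574/4875 (t = -10722*1/14625 = -3574/4875 ≈ -0.73313)
P = 2205/4 (P = -2 + (-3224 + 5437)/4 = -2 + (¼)*2213 = -2 + 2213/4 = 2205/4 ≈ 551.25)
j = √2093340405/1950 (j = √(2205/4 - 3574/4875) = √(10735079/19500) = √2093340405/1950 ≈ 23.463)
-15078 + j = -15078 + √2093340405/1950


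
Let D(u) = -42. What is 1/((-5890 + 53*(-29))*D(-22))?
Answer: 1/311934 ≈ 3.2058e-6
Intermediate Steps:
1/((-5890 + 53*(-29))*D(-22)) = 1/((-5890 + 53*(-29))*(-42)) = -1/42/(-5890 - 1537) = -1/42/(-7427) = -1/7427*(-1/42) = 1/311934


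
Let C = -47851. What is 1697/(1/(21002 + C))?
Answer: -45562753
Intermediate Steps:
1697/(1/(21002 + C)) = 1697/(1/(21002 - 47851)) = 1697/(1/(-26849)) = 1697/(-1/26849) = 1697*(-26849) = -45562753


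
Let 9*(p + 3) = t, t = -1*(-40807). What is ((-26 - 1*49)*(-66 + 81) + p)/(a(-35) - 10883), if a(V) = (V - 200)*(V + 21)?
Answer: -30655/68337 ≈ -0.44859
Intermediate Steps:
t = 40807
p = 40780/9 (p = -3 + (⅑)*40807 = -3 + 40807/9 = 40780/9 ≈ 4531.1)
a(V) = (-200 + V)*(21 + V)
((-26 - 1*49)*(-66 + 81) + p)/(a(-35) - 10883) = ((-26 - 1*49)*(-66 + 81) + 40780/9)/((-4200 + (-35)² - 179*(-35)) - 10883) = ((-26 - 49)*15 + 40780/9)/((-4200 + 1225 + 6265) - 10883) = (-75*15 + 40780/9)/(3290 - 10883) = (-1125 + 40780/9)/(-7593) = (30655/9)*(-1/7593) = -30655/68337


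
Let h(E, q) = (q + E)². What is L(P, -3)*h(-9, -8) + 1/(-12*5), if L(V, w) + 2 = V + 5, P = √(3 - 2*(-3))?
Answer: 104039/60 ≈ 1734.0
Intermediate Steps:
P = 3 (P = √(3 + 6) = √9 = 3)
L(V, w) = 3 + V (L(V, w) = -2 + (V + 5) = -2 + (5 + V) = 3 + V)
h(E, q) = (E + q)²
L(P, -3)*h(-9, -8) + 1/(-12*5) = (3 + 3)*(-9 - 8)² + 1/(-12*5) = 6*(-17)² + 1/(-60) = 6*289 - 1/60 = 1734 - 1/60 = 104039/60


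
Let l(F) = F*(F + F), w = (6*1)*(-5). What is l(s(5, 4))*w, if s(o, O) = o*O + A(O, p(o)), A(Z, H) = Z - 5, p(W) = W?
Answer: -21660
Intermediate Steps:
A(Z, H) = -5 + Z
w = -30 (w = 6*(-5) = -30)
s(o, O) = -5 + O + O*o (s(o, O) = o*O + (-5 + O) = O*o + (-5 + O) = -5 + O + O*o)
l(F) = 2*F**2 (l(F) = F*(2*F) = 2*F**2)
l(s(5, 4))*w = (2*(-5 + 4 + 4*5)**2)*(-30) = (2*(-5 + 4 + 20)**2)*(-30) = (2*19**2)*(-30) = (2*361)*(-30) = 722*(-30) = -21660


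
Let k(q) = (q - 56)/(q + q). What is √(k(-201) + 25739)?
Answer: √4159628670/402 ≈ 160.44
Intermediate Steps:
k(q) = (-56 + q)/(2*q) (k(q) = (-56 + q)/((2*q)) = (-56 + q)*(1/(2*q)) = (-56 + q)/(2*q))
√(k(-201) + 25739) = √((½)*(-56 - 201)/(-201) + 25739) = √((½)*(-1/201)*(-257) + 25739) = √(257/402 + 25739) = √(10347335/402) = √4159628670/402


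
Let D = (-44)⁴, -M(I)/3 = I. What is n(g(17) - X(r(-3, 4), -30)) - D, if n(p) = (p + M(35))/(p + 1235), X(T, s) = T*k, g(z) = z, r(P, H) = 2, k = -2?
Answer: -1176902165/314 ≈ -3.7481e+6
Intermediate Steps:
M(I) = -3*I
X(T, s) = -2*T (X(T, s) = T*(-2) = -2*T)
n(p) = (-105 + p)/(1235 + p) (n(p) = (p - 3*35)/(p + 1235) = (p - 105)/(1235 + p) = (-105 + p)/(1235 + p))
D = 3748096
n(g(17) - X(r(-3, 4), -30)) - D = (-105 + (17 - (-2)*2))/(1235 + (17 - (-2)*2)) - 1*3748096 = (-105 + (17 - 1*(-4)))/(1235 + (17 - 1*(-4))) - 3748096 = (-105 + (17 + 4))/(1235 + (17 + 4)) - 3748096 = (-105 + 21)/(1235 + 21) - 3748096 = -84/1256 - 3748096 = (1/1256)*(-84) - 3748096 = -21/314 - 3748096 = -1176902165/314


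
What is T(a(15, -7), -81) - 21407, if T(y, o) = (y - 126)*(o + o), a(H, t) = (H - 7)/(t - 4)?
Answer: -9649/11 ≈ -877.18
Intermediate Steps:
a(H, t) = (-7 + H)/(-4 + t)
T(y, o) = 2*o*(-126 + y) (T(y, o) = (-126 + y)*(2*o) = 2*o*(-126 + y))
T(a(15, -7), -81) - 21407 = 2*(-81)*(-126 + (-7 + 15)/(-4 - 7)) - 21407 = 2*(-81)*(-126 + 8/(-11)) - 21407 = 2*(-81)*(-126 - 1/11*8) - 21407 = 2*(-81)*(-126 - 8/11) - 21407 = 2*(-81)*(-1394/11) - 21407 = 225828/11 - 21407 = -9649/11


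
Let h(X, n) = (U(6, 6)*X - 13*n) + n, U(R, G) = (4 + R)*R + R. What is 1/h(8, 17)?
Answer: 1/324 ≈ 0.0030864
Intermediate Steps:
U(R, G) = R + R*(4 + R) (U(R, G) = R*(4 + R) + R = R + R*(4 + R))
h(X, n) = -12*n + 66*X (h(X, n) = ((6*(5 + 6))*X - 13*n) + n = ((6*11)*X - 13*n) + n = (66*X - 13*n) + n = (-13*n + 66*X) + n = -12*n + 66*X)
1/h(8, 17) = 1/(-12*17 + 66*8) = 1/(-204 + 528) = 1/324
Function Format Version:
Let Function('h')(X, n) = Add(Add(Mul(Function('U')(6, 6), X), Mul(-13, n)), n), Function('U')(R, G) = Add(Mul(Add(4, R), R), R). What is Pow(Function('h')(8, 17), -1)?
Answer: Rational(1, 324) ≈ 0.0030864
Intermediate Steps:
Function('U')(R, G) = Add(R, Mul(R, Add(4, R))) (Function('U')(R, G) = Add(Mul(R, Add(4, R)), R) = Add(R, Mul(R, Add(4, R))))
Function('h')(X, n) = Add(Mul(-12, n), Mul(66, X)) (Function('h')(X, n) = Add(Add(Mul(Mul(6, Add(5, 6)), X), Mul(-13, n)), n) = Add(Add(Mul(Mul(6, 11), X), Mul(-13, n)), n) = Add(Add(Mul(66, X), Mul(-13, n)), n) = Add(Add(Mul(-13, n), Mul(66, X)), n) = Add(Mul(-12, n), Mul(66, X)))
Pow(Function('h')(8, 17), -1) = Pow(Add(Mul(-12, 17), Mul(66, 8)), -1) = Pow(Add(-204, 528), -1) = Pow(324, -1) = Rational(1, 324)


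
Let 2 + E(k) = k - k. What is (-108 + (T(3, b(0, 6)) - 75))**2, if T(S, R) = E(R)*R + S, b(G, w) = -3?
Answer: 30276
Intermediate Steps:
E(k) = -2 (E(k) = -2 + (k - k) = -2 + 0 = -2)
T(S, R) = S - 2*R (T(S, R) = -2*R + S = S - 2*R)
(-108 + (T(3, b(0, 6)) - 75))**2 = (-108 + ((3 - 2*(-3)) - 75))**2 = (-108 + ((3 + 6) - 75))**2 = (-108 + (9 - 75))**2 = (-108 - 66)**2 = (-174)**2 = 30276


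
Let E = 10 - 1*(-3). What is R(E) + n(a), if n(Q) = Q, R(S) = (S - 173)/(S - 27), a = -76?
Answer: -452/7 ≈ -64.571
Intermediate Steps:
E = 13 (E = 10 + 3 = 13)
R(S) = (-173 + S)/(-27 + S)
R(E) + n(a) = (-173 + 13)/(-27 + 13) - 76 = -160/(-14) - 76 = -1/14*(-160) - 76 = 80/7 - 76 = -452/7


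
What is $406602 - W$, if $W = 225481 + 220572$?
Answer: $-39451$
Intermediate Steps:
$W = 446053$
$406602 - W = 406602 - 446053 = -39451$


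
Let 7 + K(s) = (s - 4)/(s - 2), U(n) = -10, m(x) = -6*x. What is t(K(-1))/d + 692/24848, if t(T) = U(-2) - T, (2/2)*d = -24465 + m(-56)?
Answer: 1801417/64238292 ≈ 0.028043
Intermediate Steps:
K(s) = -7 + (-4 + s)/(-2 + s) (K(s) = -7 + (s - 4)/(s - 2) = -7 + (-4 + s)/(-2 + s))
d = -24129 (d = -24465 - 6*(-56) = -24465 + 336 = -24129)
t(T) = -10 - T
t(K(-1))/d + 692/24848 = (-10 - 2*(5 - 3*(-1))/(-2 - 1))/(-24129) + 692/24848 = (-10 - 2*(5 + 3)/(-3))*(-1/24129) + 692*(1/24848) = (-10 - 2*(-1)*8/3)*(-1/24129) + 173/6212 = (-10 - 1*(-16/3))*(-1/24129) + 173/6212 = (-10 + 16/3)*(-1/24129) + 173/6212 = -14/3*(-1/24129) + 173/6212 = 2/10341 + 173/6212 = 1801417/64238292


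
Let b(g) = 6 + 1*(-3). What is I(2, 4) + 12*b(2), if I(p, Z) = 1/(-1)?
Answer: 35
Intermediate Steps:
b(g) = 3 (b(g) = 6 - 3 = 3)
I(p, Z) = -1
I(2, 4) + 12*b(2) = -1 + 12*3 = -1 + 36 = 35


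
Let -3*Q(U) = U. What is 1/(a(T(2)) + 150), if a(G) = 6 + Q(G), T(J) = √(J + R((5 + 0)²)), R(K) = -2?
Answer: 1/156 ≈ 0.0064103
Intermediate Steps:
Q(U) = -U/3
T(J) = √(-2 + J) (T(J) = √(J - 2) = √(-2 + J))
a(G) = 6 - G/3
1/(a(T(2)) + 150) = 1/((6 - √(-2 + 2)/3) + 150) = 1/((6 - √0/3) + 150) = 1/((6 - ⅓*0) + 150) = 1/((6 + 0) + 150) = 1/(6 + 150) = 1/156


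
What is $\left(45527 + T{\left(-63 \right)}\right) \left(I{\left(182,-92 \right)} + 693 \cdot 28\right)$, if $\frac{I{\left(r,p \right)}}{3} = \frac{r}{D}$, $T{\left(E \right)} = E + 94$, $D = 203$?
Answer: $\frac{25639769052}{29} \approx 8.8413 \cdot 10^{8}$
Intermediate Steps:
$T{\left(E \right)} = 94 + E$
$I{\left(r,p \right)} = \frac{3 r}{203}$ ($I{\left(r,p \right)} = 3 \frac{r}{203} = \frac{3 r}{203}$)
$\left(45527 + T{\left(-63 \right)}\right) \left(I{\left(182,-92 \right)} + 693 \cdot 28\right) = \left(45527 + \left(94 - 63\right)\right) \left(\frac{3}{203} \cdot 182 + 693 \cdot 28\right) = \left(45527 + 31\right) \left(\frac{78}{29} + 19404\right) = 45558 \cdot \frac{562794}{29} = \frac{25639769052}{29}$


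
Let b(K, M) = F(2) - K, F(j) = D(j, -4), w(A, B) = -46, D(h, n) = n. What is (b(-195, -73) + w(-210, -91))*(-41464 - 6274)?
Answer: -6922010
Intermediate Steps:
F(j) = -4
b(K, M) = -4 - K
(b(-195, -73) + w(-210, -91))*(-41464 - 6274) = ((-4 - 1*(-195)) - 46)*(-41464 - 6274) = ((-4 + 195) - 46)*(-47738) = (191 - 46)*(-47738) = 145*(-47738) = -6922010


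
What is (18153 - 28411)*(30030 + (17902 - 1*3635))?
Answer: -454398626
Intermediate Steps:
(18153 - 28411)*(30030 + (17902 - 1*3635)) = -10258*(30030 + (17902 - 3635)) = -10258*(30030 + 14267) = -10258*44297 = -454398626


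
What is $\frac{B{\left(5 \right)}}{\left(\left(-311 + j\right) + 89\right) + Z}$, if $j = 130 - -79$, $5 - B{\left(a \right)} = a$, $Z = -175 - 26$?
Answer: $0$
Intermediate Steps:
$Z = -201$
$B{\left(a \right)} = 5 - a$
$j = 209$ ($j = 130 + 79 = 209$)
$\frac{B{\left(5 \right)}}{\left(\left(-311 + j\right) + 89\right) + Z} = \frac{5 - 5}{\left(\left(-311 + 209\right) + 89\right) - 201} = \frac{5 - 5}{\left(-102 + 89\right) - 201} = \frac{0}{-13 - 201} = \frac{0}{-214} = 0 \left(- \frac{1}{214}\right) = 0$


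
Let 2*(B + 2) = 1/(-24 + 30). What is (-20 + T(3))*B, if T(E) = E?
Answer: 391/12 ≈ 32.583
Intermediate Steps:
B = -23/12 (B = -2 + 1/(2*(-24 + 30)) = -2 + (1/2)/6 = -2 + (1/2)*(1/6) = -2 + 1/12 = -23/12 ≈ -1.9167)
(-20 + T(3))*B = (-20 + 3)*(-23/12) = -17*(-23/12) = 391/12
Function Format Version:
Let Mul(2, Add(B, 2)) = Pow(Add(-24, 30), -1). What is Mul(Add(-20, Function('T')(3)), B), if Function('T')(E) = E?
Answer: Rational(391, 12) ≈ 32.583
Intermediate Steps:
B = Rational(-23, 12) (B = Add(-2, Mul(Rational(1, 2), Pow(Add(-24, 30), -1))) = Add(-2, Mul(Rational(1, 2), Pow(6, -1))) = Add(-2, Mul(Rational(1, 2), Rational(1, 6))) = Add(-2, Rational(1, 12)) = Rational(-23, 12) ≈ -1.9167)
Mul(Add(-20, Function('T')(3)), B) = Mul(Add(-20, 3), Rational(-23, 12)) = Mul(-17, Rational(-23, 12)) = Rational(391, 12)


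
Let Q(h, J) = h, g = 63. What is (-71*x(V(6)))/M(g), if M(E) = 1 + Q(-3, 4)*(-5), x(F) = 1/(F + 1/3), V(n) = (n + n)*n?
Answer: -213/3472 ≈ -0.061348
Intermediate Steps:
V(n) = 2*n**2 (V(n) = (2*n)*n = 2*n**2)
x(F) = 1/(1/3 + F) (x(F) = 1/(F + 1/3) = 1/(1/3 + F))
M(E) = 16 (M(E) = 1 - 3*(-5) = 1 + 15 = 16)
(-71*x(V(6)))/M(g) = -213/(1 + 3*(2*6**2))/16 = -213/(1 + 3*(2*36))*(1/16) = -213/(1 + 3*72)*(1/16) = -213/(1 + 216)*(1/16) = -213/217*(1/16) = -71*3/217*(1/16) = -213/217*1/16 = -213/3472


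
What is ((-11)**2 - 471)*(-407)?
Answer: 142450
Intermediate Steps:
((-11)**2 - 471)*(-407) = (121 - 471)*(-407) = -350*(-407) = 142450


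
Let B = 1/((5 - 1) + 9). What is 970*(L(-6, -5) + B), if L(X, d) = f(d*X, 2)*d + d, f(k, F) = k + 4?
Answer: -2205780/13 ≈ -1.6968e+5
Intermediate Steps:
f(k, F) = 4 + k
L(X, d) = d + d*(4 + X*d) (L(X, d) = (4 + d*X)*d + d = (4 + X*d)*d + d = d*(4 + X*d) + d = d + d*(4 + X*d))
B = 1/13 (B = 1/(4 + 9) = 1/13 ≈ 0.076923)
970*(L(-6, -5) + B) = 970*(-5*(5 - 6*(-5)) + 1/13) = 970*(-5*(5 + 30) + 1/13) = 970*(-5*35 + 1/13) = 970*(-175 + 1/13) = 970*(-2274/13) = -2205780/13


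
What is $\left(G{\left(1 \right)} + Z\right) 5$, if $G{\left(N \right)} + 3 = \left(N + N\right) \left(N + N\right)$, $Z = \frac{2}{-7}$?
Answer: $\frac{25}{7} \approx 3.5714$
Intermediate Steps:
$Z = - \frac{2}{7}$ ($Z = 2 \left(- \frac{1}{7}\right) = - \frac{2}{7} \approx -0.28571$)
$G{\left(N \right)} = -3 + 4 N^{2}$ ($G{\left(N \right)} = -3 + \left(N + N\right) \left(N + N\right) = -3 + 2 N 2 N = -3 + 4 N^{2}$)
$\left(G{\left(1 \right)} + Z\right) 5 = \left(\left(-3 + 4 \cdot 1^{2}\right) - \frac{2}{7}\right) 5 = \left(\left(-3 + 4 \cdot 1\right) - \frac{2}{7}\right) 5 = \left(\left(-3 + 4\right) - \frac{2}{7}\right) 5 = \left(1 - \frac{2}{7}\right) 5 = \frac{5}{7} \cdot 5 = \frac{25}{7}$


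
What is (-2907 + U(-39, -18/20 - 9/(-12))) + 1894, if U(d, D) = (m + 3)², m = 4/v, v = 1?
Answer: -964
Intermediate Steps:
m = 4 (m = 4/1 = 4*1 = 4)
U(d, D) = 49 (U(d, D) = (4 + 3)² = 7² = 49)
(-2907 + U(-39, -18/20 - 9/(-12))) + 1894 = (-2907 + 49) + 1894 = -2858 + 1894 = -964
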